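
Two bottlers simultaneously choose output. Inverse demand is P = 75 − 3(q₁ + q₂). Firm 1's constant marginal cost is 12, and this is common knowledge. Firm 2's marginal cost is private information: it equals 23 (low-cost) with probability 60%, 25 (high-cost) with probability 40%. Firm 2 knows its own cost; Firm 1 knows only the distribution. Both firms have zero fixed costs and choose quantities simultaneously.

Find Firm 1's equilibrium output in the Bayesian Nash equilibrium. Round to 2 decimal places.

8.31

Type-c best response for Firm 2: q₂(c) = (75 − c)/6 − q₁/2.
Firm 1 maximizes expected profit; its first-order condition is 75 − 6q₁ − 3E[q₂] − 12 = 0.
Substituting E[q₂] and solving: E[c₂] = 23.8, so q₁ = (75 − 2·12 + 23.8)/9 = 8.31111.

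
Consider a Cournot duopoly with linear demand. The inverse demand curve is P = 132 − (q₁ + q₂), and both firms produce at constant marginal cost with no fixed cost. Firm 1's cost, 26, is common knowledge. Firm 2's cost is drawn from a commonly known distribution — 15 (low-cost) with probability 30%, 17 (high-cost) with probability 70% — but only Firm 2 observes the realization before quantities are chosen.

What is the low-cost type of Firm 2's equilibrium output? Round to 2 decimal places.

Each type of Firm 2 best-responds to q₁; Firm 1 best-responds to the expected q₂ over Firm 2's types.
Firm 2 with cost c maximizes (132 − (q₁+q₂) − c)·q₂, giving q₂(c) = (132 − c − q₁)/2.
E[c₂] = 0.3·15 + 0.7·17 = 16.4
Firm 1's FOC against E[q₂] yields q₁ = (132 − 2·26 + E[c₂])/3 = (132 − 52 + 16.4)/3 = 32.1333.
q₂(low-cost) = (132 − 15 − 32.1333)/2 = 42.4333.

42.43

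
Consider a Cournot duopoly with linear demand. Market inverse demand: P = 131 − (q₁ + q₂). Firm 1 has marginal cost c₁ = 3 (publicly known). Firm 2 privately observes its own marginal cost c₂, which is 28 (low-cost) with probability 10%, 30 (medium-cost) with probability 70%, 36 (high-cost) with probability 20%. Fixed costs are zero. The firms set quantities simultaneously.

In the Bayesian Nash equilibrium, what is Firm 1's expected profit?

2704

Firm 2 with cost c maximizes (131 − (q₁+q₂) − c)·q₂, giving q₂(c) = (131 − c − q₁)/2.
E[c₂] = 0.1·28 + 0.7·30 + 0.2·36 = 31
Firm 1's FOC against E[q₂] yields q₁ = (131 − 2·3 + E[c₂])/3 = (131 − 6 + 31)/3 = 52.
E[P] = 131 − (q₁ + E[q₂]) = 55; Firm 1's expected profit = (E[P] − 3)·q₁ = (55 − 3)·52 = 2704.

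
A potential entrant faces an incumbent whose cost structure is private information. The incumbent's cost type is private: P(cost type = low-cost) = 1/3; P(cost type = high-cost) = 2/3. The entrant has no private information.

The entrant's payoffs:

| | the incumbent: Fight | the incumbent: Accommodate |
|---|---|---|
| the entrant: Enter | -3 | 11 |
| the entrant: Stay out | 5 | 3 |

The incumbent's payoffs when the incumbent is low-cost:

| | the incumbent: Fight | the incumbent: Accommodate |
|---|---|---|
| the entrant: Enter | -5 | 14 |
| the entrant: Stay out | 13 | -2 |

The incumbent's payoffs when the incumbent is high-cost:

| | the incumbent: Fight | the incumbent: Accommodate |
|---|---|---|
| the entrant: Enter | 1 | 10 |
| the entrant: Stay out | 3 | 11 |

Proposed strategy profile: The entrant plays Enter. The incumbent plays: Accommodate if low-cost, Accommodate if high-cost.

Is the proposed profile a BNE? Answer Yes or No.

A profile is a BNE iff every type of every player is best-responding given beliefs about the other side.
The entrant plays Enter: E[Enter] = 1/3·(11) + 2/3·(11) = 11; E[Stay out] = 3. Best-responding. ✓
The incumbent (cost type low-cost), facing Enter: Fight gives -5, Accommodate gives 14. Proposed Accommodate is best. ✓
The incumbent (cost type high-cost), facing Enter: Fight gives 1, Accommodate gives 10. Proposed Accommodate is best. ✓

Yes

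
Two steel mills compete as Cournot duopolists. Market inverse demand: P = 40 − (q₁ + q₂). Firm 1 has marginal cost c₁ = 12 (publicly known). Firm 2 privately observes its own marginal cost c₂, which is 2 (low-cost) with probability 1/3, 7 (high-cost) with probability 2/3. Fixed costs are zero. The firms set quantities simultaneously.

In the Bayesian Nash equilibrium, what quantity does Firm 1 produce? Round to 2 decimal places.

7.11

Type-c best response for Firm 2: q₂(c) = (40 − c)/2 − q₁/2.
Firm 1 maximizes expected profit; its first-order condition is 40 − 2q₁ − E[q₂] − 12 = 0.
Substituting E[q₂] and solving: E[c₂] = 5.33333, so q₁ = (40 − 2·12 + 5.33333)/3 = 7.11111.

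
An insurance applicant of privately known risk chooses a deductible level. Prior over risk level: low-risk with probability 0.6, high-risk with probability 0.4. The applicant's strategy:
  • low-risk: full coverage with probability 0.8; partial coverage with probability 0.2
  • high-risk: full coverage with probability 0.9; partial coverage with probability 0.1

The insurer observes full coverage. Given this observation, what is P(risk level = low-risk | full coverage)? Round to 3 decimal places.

0.571

Apply Bayes' rule using the sender's strategy as the likelihood.
P(full coverage) = 0.6·0.8 + 0.4·0.9 = 0.84
P(low-risk | full coverage) = (0.6·0.8) / 0.84 = 0.48 / 0.84 = 0.571429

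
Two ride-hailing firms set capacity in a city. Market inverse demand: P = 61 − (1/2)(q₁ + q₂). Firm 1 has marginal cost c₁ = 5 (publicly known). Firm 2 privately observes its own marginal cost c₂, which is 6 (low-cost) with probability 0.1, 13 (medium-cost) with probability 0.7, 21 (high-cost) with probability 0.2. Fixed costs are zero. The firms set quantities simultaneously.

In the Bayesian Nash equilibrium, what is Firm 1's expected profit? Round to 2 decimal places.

936.00

Type-c best response for Firm 2: q₂(c) = (61 − c) − q₁/2.
Firm 1 maximizes expected profit; its first-order condition is 61 − q₁ − (1/2)E[q₂] − 5 = 0.
Substituting E[q₂] and solving: E[c₂] = 13.9, so q₁ = (61 − 2·5 + 13.9)/(3/2) = 43.2667.
E[P] = 61 − (1/2)·(q₁ + E[q₂]) = 26.6333; Firm 1's expected profit = (E[P] − 5)·q₁ = (26.6333 − 5)·43.2667 = 936.002.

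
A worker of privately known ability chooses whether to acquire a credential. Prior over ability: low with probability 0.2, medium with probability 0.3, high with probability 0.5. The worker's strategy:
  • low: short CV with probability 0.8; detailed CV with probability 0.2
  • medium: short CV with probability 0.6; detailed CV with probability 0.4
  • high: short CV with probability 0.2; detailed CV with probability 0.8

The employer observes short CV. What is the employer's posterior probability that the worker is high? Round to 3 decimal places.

P(short CV) = 0.2·0.8 + 0.3·0.6 + 0.5·0.2 = 0.44
P(high | short CV) = (0.5·0.2) / 0.44 = 0.1 / 0.44 = 0.227273

0.227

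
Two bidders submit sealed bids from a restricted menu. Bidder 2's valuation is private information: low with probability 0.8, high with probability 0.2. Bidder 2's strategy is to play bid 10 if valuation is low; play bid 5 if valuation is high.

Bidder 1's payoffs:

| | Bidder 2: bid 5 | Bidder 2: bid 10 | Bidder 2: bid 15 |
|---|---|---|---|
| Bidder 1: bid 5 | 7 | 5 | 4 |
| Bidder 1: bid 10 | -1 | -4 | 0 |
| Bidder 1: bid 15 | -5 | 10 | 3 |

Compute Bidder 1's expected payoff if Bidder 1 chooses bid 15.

7

Take the expectation over Bidder 2's valuation, weighting each type's action by its prior probability.
E[bid 15] = 0.8·10 + 0.2·(-5) = 8 + (-1) = 7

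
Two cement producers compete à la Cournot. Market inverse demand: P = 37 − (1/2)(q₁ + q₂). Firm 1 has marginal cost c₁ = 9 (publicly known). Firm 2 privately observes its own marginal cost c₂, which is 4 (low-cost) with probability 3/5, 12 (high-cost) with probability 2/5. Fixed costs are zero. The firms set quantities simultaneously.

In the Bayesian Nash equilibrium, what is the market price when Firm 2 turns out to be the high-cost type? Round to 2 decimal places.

Firm 2 with cost c maximizes (37 − (1/2)(q₁+q₂) − c)·q₂, giving q₂(c) = (37 − c − (1/2)q₁).
E[c₂] = 3/5·4 + 2/5·12 = 7.2
Firm 1's FOC against E[q₂] yields q₁ = (37 − 2·9 + E[c₂])/(3/2) = (37 − 18 + 7.2)/(3/2) = 17.4667.
q₂(high-cost) = 16.2667, so P = 37 − (1/2)·(17.4667 + 16.2667) = 20.1333.

20.13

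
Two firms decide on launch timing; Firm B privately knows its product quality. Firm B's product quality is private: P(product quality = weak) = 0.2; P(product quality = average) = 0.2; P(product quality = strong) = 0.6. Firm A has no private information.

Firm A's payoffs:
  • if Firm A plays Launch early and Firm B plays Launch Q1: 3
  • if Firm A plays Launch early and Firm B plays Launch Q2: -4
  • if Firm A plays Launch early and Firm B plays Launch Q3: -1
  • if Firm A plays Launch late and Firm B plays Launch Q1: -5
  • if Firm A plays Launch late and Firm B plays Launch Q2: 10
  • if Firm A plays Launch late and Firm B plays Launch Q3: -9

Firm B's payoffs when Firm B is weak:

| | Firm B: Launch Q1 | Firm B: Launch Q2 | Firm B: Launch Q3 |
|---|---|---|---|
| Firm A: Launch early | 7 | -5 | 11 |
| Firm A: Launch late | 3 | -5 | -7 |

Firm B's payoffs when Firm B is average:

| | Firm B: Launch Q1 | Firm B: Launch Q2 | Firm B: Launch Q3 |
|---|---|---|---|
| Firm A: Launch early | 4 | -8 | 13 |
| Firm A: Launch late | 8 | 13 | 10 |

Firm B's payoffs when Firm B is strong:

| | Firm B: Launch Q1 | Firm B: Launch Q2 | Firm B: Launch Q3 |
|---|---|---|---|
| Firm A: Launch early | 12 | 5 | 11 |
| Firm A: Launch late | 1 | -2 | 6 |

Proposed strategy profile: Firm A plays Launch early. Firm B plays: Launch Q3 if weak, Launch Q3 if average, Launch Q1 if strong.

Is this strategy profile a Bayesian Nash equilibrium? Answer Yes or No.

Yes

Firm A plays Launch early: E[Launch early] = 0.2·(-1) + 0.2·(-1) + 0.6·(3) = 1.4; E[Launch late] = -6.6. Best-responding. ✓
Firm B (product quality weak), facing Launch early: Launch Q1 gives 7, Launch Q2 gives -5, Launch Q3 gives 11. Proposed Launch Q3 is best. ✓
Firm B (product quality average), facing Launch early: Launch Q1 gives 4, Launch Q2 gives -8, Launch Q3 gives 13. Proposed Launch Q3 is best. ✓
Firm B (product quality strong), facing Launch early: Launch Q1 gives 12, Launch Q2 gives 5, Launch Q3 gives 11. Proposed Launch Q1 is best. ✓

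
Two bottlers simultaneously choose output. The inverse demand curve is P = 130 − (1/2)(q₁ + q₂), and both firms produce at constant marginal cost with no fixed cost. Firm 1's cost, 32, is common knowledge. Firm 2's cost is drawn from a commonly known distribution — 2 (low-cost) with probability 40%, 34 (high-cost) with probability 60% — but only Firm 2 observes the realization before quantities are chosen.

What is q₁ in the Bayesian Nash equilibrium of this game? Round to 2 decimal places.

Type-c best response for Firm 2: q₂(c) = (130 − c) − q₁/2.
Firm 1 maximizes expected profit; its first-order condition is 130 − q₁ − (1/2)E[q₂] − 32 = 0.
Substituting E[q₂] and solving: E[c₂] = 21.2, so q₁ = (130 − 2·32 + 21.2)/(3/2) = 58.1333.

58.13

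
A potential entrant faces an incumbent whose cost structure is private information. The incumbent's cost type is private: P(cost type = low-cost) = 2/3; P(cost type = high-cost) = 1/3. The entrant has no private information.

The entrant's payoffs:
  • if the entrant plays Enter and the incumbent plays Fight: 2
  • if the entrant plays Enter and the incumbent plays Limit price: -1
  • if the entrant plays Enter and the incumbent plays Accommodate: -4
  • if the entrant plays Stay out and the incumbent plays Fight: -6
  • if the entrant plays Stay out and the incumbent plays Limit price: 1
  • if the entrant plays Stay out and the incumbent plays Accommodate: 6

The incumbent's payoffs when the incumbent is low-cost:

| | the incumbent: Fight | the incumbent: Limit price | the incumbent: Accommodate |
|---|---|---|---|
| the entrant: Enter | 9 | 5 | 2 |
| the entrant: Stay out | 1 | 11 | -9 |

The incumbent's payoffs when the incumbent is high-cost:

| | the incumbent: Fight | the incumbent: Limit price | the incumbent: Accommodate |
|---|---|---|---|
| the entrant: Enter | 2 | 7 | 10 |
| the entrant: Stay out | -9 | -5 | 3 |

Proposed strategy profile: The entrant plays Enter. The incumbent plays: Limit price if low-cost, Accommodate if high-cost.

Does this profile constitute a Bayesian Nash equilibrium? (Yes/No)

The entrant plays Enter: E[Enter] = 2/3·(-1) + 1/3·(-4) = -2; E[Stay out] = 8/3. Not best-responding. ✗
The incumbent (cost type low-cost), facing Enter: Fight gives 9, Limit price gives 5, Accommodate gives 2. Proposed Limit price is not best — profitable deviation exists. ✗
The incumbent (cost type high-cost), facing Enter: Fight gives 2, Limit price gives 7, Accommodate gives 10. Proposed Accommodate is best. ✓

No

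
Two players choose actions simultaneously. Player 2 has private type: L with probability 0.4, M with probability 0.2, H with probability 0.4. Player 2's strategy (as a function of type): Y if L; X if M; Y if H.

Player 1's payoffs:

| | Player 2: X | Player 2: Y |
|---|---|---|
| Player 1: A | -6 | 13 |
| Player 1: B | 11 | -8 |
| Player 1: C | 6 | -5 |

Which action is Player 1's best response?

A

E[A] = 0.4·(13) + 0.2·(-6) + 0.4·(13) = 9.2
E[B] = 0.4·(-8) + 0.2·(11) + 0.4·(-8) = -4.2
E[C] = 0.4·(-5) + 0.2·(6) + 0.4·(-5) = -2.8
Best response: A (9.2 is the largest).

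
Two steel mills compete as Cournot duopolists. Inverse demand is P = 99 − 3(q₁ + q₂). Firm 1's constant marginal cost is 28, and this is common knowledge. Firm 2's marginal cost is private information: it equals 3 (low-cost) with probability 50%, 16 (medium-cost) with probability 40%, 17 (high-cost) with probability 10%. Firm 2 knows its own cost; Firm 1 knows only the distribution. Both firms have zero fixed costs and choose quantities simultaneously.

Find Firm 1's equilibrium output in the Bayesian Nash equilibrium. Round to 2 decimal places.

5.84

Type-c best response for Firm 2: q₂(c) = (99 − c)/6 − q₁/2.
Firm 1 maximizes expected profit; its first-order condition is 99 − 6q₁ − 3E[q₂] − 28 = 0.
Substituting E[q₂] and solving: E[c₂] = 9.6, so q₁ = (99 − 2·28 + 9.6)/9 = 5.84444.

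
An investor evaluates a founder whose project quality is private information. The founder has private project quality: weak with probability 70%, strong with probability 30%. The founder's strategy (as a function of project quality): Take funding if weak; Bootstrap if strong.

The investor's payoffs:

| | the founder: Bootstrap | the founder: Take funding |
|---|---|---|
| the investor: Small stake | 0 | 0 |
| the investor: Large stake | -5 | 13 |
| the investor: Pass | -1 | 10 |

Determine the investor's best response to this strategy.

E[Small stake] = 0.7·(0) + 0.3·(0) = 0
E[Large stake] = 0.7·(13) + 0.3·(-5) = 7.6
E[Pass] = 0.7·(10) + 0.3·(-1) = 6.7
Best response: Large stake (7.6 is the largest).

Large stake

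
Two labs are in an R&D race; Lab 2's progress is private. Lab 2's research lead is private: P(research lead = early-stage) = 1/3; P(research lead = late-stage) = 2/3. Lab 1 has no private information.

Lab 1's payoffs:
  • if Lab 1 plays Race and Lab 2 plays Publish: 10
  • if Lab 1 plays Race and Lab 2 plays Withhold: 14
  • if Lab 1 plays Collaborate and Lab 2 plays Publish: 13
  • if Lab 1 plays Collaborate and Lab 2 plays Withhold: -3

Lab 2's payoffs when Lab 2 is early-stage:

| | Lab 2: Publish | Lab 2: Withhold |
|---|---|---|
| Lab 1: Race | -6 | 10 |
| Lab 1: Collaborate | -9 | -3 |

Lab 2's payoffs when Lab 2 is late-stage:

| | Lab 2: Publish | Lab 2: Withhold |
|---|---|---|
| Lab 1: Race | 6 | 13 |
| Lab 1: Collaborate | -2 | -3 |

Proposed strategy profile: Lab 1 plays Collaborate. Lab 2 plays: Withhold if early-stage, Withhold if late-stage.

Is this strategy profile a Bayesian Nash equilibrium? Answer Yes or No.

A profile is a BNE iff every type of every player is best-responding given beliefs about the other side.
Lab 1 plays Collaborate: E[Collaborate] = 1/3·(-3) + 2/3·(-3) = -3; E[Race] = 14. Not best-responding. ✗
Lab 2 (research lead early-stage), facing Collaborate: Publish gives -9, Withhold gives -3. Proposed Withhold is best. ✓
Lab 2 (research lead late-stage), facing Collaborate: Publish gives -2, Withhold gives -3. Proposed Withhold is not best — profitable deviation exists. ✗

No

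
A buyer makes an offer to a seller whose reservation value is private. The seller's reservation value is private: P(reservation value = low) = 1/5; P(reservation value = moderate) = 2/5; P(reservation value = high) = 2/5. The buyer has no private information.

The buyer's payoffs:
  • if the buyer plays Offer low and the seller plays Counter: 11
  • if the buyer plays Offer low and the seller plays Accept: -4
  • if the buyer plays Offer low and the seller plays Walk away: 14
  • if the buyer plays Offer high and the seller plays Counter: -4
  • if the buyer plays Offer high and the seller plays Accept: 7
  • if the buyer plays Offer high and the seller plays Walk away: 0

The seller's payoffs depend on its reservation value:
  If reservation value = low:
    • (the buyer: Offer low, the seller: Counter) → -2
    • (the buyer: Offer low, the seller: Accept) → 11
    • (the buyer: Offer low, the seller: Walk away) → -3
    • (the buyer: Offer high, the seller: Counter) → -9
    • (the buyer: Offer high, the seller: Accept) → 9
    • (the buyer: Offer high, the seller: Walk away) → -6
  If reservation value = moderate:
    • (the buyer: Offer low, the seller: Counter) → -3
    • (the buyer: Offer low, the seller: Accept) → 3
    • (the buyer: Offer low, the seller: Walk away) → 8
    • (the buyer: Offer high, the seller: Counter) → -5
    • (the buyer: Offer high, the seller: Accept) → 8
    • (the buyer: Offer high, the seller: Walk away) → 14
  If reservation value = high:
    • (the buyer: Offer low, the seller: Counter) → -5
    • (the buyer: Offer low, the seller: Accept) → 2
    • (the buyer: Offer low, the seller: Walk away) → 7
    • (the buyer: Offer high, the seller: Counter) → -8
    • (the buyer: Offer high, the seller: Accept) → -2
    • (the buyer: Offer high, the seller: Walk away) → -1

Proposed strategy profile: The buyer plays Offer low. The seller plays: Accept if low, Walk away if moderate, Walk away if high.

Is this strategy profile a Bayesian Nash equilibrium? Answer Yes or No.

Yes

The buyer plays Offer low: E[Offer low] = 1/5·(-4) + 2/5·(14) + 2/5·(14) = 52/5; E[Offer high] = 7/5. Best-responding. ✓
The seller (reservation value low), facing Offer low: Counter gives -2, Accept gives 11, Walk away gives -3. Proposed Accept is best. ✓
The seller (reservation value moderate), facing Offer low: Counter gives -3, Accept gives 3, Walk away gives 8. Proposed Walk away is best. ✓
The seller (reservation value high), facing Offer low: Counter gives -5, Accept gives 2, Walk away gives 7. Proposed Walk away is best. ✓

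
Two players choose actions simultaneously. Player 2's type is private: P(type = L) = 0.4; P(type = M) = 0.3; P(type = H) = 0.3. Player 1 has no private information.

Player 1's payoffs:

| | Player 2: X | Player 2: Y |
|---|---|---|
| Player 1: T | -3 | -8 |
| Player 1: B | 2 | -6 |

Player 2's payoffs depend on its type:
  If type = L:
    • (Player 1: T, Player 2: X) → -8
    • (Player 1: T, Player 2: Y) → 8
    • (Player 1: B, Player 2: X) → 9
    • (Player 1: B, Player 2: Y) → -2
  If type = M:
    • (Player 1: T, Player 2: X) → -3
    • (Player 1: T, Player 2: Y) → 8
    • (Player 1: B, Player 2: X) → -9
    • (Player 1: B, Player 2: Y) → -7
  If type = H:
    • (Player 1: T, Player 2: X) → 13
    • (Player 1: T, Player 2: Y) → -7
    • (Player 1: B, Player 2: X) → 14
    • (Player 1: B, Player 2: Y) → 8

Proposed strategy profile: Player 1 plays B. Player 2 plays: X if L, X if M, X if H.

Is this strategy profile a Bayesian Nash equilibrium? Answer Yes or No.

Player 1 plays B: E[B] = 0.4·(2) + 0.3·(2) + 0.3·(2) = 2; E[T] = -3. Best-responding. ✓
Player 2 (type L), facing B: X gives 9, Y gives -2. Proposed X is best. ✓
Player 2 (type M), facing B: X gives -9, Y gives -7. Proposed X is not best — profitable deviation exists. ✗
Player 2 (type H), facing B: X gives 14, Y gives 8. Proposed X is best. ✓

No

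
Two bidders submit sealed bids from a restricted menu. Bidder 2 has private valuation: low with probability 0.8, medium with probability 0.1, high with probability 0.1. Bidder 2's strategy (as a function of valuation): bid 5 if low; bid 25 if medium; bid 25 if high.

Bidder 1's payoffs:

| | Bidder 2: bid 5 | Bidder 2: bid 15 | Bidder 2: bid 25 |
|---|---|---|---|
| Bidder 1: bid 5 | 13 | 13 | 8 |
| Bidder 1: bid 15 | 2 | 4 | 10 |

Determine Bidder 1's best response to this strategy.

E[bid 5] = 0.8·(13) + 0.1·(8) + 0.1·(8) = 12
E[bid 15] = 0.8·(2) + 0.1·(10) + 0.1·(10) = 3.6
Best response: bid 5 (12 is the largest).

bid 5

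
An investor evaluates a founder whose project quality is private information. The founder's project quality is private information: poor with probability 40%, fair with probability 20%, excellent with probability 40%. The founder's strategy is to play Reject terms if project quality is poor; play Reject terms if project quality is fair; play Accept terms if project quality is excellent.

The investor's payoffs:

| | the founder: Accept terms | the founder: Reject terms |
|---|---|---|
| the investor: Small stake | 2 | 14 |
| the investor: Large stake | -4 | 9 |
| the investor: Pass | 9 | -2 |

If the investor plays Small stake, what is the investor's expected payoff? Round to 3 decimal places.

E[Small stake] = 0.4·14 + 0.2·14 + 0.4·2 = 5.6 + 2.8 + 0.8 = 9.2

9.200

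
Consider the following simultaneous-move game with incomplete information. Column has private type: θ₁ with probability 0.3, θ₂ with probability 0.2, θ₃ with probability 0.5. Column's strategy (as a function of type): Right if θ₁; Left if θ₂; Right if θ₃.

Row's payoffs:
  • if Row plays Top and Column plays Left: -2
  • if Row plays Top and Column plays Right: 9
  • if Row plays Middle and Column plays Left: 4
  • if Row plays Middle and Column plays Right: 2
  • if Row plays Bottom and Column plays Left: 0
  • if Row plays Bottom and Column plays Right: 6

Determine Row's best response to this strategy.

E[Top] = 0.3·(9) + 0.2·(-2) + 0.5·(9) = 6.8
E[Middle] = 0.3·(2) + 0.2·(4) + 0.5·(2) = 2.4
E[Bottom] = 0.3·(6) + 0.2·(0) + 0.5·(6) = 4.8
Best response: Top (6.8 is the largest).

Top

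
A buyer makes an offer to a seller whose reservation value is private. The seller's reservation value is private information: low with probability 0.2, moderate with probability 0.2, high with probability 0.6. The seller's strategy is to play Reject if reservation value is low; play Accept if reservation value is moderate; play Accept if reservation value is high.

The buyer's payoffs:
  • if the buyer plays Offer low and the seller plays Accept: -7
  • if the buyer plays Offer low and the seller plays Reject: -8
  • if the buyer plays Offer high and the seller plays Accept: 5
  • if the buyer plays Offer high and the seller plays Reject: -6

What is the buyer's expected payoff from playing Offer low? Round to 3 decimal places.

E[Offer low] = 0.2·(-8) + 0.2·(-7) + 0.6·(-7) = (-1.6) + (-1.4) + (-4.2) = -7.2

-7.200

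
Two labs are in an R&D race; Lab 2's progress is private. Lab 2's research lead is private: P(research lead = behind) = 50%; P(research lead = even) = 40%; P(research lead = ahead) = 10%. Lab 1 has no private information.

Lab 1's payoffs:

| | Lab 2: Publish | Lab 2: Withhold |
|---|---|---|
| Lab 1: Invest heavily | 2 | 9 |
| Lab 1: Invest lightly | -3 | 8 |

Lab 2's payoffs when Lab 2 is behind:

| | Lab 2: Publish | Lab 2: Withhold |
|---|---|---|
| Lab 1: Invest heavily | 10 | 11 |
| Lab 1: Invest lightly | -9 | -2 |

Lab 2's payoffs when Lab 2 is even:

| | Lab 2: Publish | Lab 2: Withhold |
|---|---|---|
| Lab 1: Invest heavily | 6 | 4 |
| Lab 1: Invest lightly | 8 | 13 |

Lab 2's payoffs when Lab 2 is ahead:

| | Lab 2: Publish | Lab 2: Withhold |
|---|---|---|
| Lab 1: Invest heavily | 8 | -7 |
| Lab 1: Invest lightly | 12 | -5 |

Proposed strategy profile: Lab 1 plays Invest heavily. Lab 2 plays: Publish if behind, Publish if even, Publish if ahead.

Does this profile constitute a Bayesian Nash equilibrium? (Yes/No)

Lab 1 plays Invest heavily: E[Invest heavily] = 0.5·(2) + 0.4·(2) + 0.1·(2) = 2; E[Invest lightly] = -3. Best-responding. ✓
Lab 2 (research lead behind), facing Invest heavily: Publish gives 10, Withhold gives 11. Proposed Publish is not best — profitable deviation exists. ✗
Lab 2 (research lead even), facing Invest heavily: Publish gives 6, Withhold gives 4. Proposed Publish is best. ✓
Lab 2 (research lead ahead), facing Invest heavily: Publish gives 8, Withhold gives -7. Proposed Publish is best. ✓

No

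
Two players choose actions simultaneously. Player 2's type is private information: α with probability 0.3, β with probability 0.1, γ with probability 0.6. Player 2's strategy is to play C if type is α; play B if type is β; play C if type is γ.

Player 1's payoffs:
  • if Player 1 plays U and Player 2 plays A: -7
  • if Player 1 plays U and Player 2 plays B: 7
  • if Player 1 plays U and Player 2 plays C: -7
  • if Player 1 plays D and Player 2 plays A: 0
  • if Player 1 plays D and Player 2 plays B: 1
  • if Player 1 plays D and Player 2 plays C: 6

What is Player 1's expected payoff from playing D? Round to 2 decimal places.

Take the expectation over Player 2's type, weighting each type's action by its prior probability.
E[D] = 0.3·6 + 0.1·1 + 0.6·6 = 1.8 + 0.1 + 3.6 = 5.5

5.50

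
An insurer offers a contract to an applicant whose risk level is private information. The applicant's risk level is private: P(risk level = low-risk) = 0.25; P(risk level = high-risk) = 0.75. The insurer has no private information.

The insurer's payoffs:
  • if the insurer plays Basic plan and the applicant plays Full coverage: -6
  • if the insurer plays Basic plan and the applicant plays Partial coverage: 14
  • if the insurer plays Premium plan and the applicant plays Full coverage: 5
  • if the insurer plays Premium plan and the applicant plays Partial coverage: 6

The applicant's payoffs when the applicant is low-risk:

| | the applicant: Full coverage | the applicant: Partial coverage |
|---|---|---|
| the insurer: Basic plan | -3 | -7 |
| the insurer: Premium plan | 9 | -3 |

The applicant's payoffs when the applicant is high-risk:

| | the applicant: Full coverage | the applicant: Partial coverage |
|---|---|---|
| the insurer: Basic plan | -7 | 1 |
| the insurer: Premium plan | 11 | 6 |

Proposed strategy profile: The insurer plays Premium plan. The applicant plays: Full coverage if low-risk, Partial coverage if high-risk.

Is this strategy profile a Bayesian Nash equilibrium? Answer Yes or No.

The insurer plays Premium plan: E[Premium plan] = 0.25·(5) + 0.75·(6) = 5.75; E[Basic plan] = 9. Not best-responding. ✗
The applicant (risk level low-risk), facing Premium plan: Full coverage gives 9, Partial coverage gives -3. Proposed Full coverage is best. ✓
The applicant (risk level high-risk), facing Premium plan: Full coverage gives 11, Partial coverage gives 6. Proposed Partial coverage is not best — profitable deviation exists. ✗

No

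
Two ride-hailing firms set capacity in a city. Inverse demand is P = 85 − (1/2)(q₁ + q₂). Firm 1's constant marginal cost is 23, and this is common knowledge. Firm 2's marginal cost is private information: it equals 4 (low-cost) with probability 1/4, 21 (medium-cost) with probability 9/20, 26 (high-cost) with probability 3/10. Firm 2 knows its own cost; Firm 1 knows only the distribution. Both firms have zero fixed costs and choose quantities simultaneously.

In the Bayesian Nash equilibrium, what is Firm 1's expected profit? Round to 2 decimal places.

Type-c best response for Firm 2: q₂(c) = (85 − c) − q₁/2.
Firm 1 maximizes expected profit; its first-order condition is 85 − q₁ − (1/2)E[q₂] − 23 = 0.
Substituting E[q₂] and solving: E[c₂] = 18.25, so q₁ = (85 − 2·23 + 18.25)/(3/2) = 38.1667.
E[P] = 85 − (1/2)·(q₁ + E[q₂]) = 42.0833; Firm 1's expected profit = (E[P] − 23)·q₁ = (42.0833 − 23)·38.1667 = 728.347.

728.35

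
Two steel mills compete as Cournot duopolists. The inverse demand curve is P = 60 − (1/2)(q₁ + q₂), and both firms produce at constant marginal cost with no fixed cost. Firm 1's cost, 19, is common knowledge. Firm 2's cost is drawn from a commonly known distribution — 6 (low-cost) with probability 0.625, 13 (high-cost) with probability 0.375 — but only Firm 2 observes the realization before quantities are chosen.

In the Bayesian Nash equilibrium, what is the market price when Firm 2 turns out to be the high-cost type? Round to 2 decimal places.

Type-c best response for Firm 2: q₂(c) = (60 − c) − q₁/2.
Firm 1 maximizes expected profit; its first-order condition is 60 − q₁ − (1/2)E[q₂] − 19 = 0.
Substituting E[q₂] and solving: E[c₂] = 8.625, so q₁ = (60 − 2·19 + 8.625)/(3/2) = 20.4167.
q₂(high-cost) = 36.7917, so P = 60 − (1/2)·(20.4167 + 36.7917) = 31.3958.

31.40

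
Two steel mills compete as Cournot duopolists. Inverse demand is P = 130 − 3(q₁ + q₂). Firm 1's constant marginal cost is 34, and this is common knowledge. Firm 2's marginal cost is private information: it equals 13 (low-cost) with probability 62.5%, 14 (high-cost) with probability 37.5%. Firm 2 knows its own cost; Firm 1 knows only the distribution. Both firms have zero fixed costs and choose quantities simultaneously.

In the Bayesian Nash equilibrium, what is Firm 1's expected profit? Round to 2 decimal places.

Type-c best response for Firm 2: q₂(c) = (130 − c)/6 − q₁/2.
Firm 1 maximizes expected profit; its first-order condition is 130 − 6q₁ − 3E[q₂] − 34 = 0.
Substituting E[q₂] and solving: E[c₂] = 13.375, so q₁ = (130 − 2·34 + 13.375)/9 = 8.375.
E[P] = 130 − 3·(q₁ + E[q₂]) = 59.125; Firm 1's expected profit = (E[P] − 34)·q₁ = (59.125 − 34)·8.375 = 210.422.

210.42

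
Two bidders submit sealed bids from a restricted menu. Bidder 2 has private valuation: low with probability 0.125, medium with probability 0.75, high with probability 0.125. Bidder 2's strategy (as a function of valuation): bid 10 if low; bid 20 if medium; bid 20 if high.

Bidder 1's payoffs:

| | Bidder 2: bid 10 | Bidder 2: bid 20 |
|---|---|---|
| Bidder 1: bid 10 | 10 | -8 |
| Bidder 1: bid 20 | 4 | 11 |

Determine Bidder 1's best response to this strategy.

bid 20

Compute Bidder 1's expected payoff for each action, taking the expectation over Bidder 2's type.
E[bid 10] = 0.125·(10) + 0.75·(-8) + 0.125·(-8) = -5.75
E[bid 20] = 0.125·(4) + 0.75·(11) + 0.125·(11) = 10.125
Best response: bid 20 (10.125 is the largest).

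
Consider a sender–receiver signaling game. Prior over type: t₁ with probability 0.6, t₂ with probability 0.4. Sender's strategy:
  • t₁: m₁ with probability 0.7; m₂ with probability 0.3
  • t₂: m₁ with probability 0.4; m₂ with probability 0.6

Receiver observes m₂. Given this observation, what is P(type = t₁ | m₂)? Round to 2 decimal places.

Apply Bayes' rule using the sender's strategy as the likelihood.
P(m₂) = 0.6·0.3 + 0.4·0.6 = 0.42
P(t₁ | m₂) = (0.6·0.3) / 0.42 = 0.18 / 0.42 = 0.428571

0.43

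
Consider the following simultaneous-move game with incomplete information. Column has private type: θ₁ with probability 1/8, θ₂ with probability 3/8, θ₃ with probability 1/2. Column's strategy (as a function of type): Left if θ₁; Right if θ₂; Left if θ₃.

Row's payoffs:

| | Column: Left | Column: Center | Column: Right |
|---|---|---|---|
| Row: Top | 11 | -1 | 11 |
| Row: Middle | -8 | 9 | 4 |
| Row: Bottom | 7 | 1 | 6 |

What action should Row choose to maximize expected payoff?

E[Top] = 1/8·(11) + 3/8·(11) + 1/2·(11) = 11
E[Middle] = 1/8·(-8) + 3/8·(4) + 1/2·(-8) = -7/2
E[Bottom] = 1/8·(7) + 3/8·(6) + 1/2·(7) = 53/8
Best response: Top (11 is the largest).

Top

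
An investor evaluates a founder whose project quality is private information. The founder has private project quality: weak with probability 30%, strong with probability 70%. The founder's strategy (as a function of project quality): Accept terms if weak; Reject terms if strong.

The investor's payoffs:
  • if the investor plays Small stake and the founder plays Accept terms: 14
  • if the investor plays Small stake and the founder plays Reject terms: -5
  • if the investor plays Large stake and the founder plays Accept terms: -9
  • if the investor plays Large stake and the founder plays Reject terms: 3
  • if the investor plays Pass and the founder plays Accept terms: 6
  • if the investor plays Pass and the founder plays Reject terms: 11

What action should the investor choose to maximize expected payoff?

E[Small stake] = 0.3·(14) + 0.7·(-5) = 0.7
E[Large stake] = 0.3·(-9) + 0.7·(3) = -0.6
E[Pass] = 0.3·(6) + 0.7·(11) = 9.5
Best response: Pass (9.5 is the largest).

Pass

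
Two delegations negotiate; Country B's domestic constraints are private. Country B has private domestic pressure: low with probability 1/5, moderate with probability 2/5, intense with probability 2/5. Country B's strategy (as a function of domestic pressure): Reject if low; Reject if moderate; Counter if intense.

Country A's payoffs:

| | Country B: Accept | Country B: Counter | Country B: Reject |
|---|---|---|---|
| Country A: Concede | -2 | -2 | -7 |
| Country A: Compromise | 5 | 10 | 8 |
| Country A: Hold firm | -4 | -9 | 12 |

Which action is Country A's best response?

Compromise

E[Concede] = 1/5·(-7) + 2/5·(-7) + 2/5·(-2) = -5
E[Compromise] = 1/5·(8) + 2/5·(8) + 2/5·(10) = 44/5
E[Hold firm] = 1/5·(12) + 2/5·(12) + 2/5·(-9) = 18/5
Best response: Compromise (44/5 is the largest).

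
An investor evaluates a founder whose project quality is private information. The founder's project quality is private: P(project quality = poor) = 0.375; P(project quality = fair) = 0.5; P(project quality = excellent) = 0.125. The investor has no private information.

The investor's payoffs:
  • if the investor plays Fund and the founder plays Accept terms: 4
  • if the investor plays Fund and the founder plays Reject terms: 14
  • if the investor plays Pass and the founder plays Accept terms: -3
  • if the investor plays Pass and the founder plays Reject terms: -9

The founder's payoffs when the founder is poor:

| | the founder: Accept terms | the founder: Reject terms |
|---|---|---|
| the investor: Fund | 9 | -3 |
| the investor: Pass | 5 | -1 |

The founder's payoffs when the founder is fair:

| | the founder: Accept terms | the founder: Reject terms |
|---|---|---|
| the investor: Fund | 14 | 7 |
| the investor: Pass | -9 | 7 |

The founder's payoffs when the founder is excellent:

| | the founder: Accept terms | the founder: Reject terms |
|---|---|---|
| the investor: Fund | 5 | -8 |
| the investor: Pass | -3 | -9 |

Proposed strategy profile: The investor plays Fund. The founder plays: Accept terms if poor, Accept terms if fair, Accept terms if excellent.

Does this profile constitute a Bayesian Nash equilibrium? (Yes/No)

The investor plays Fund: E[Fund] = 0.375·(4) + 0.5·(4) + 0.125·(4) = 4; E[Pass] = -3. Best-responding. ✓
The founder (project quality poor), facing Fund: Accept terms gives 9, Reject terms gives -3. Proposed Accept terms is best. ✓
The founder (project quality fair), facing Fund: Accept terms gives 14, Reject terms gives 7. Proposed Accept terms is best. ✓
The founder (project quality excellent), facing Fund: Accept terms gives 5, Reject terms gives -8. Proposed Accept terms is best. ✓

Yes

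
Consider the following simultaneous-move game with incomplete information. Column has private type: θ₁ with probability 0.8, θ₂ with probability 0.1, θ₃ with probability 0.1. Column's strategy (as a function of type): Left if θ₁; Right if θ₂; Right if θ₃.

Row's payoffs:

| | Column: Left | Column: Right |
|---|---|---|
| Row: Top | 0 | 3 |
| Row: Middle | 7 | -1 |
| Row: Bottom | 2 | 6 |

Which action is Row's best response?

Middle

E[Top] = 0.8·(0) + 0.1·(3) + 0.1·(3) = 0.6
E[Middle] = 0.8·(7) + 0.1·(-1) + 0.1·(-1) = 5.4
E[Bottom] = 0.8·(2) + 0.1·(6) + 0.1·(6) = 2.8
Best response: Middle (5.4 is the largest).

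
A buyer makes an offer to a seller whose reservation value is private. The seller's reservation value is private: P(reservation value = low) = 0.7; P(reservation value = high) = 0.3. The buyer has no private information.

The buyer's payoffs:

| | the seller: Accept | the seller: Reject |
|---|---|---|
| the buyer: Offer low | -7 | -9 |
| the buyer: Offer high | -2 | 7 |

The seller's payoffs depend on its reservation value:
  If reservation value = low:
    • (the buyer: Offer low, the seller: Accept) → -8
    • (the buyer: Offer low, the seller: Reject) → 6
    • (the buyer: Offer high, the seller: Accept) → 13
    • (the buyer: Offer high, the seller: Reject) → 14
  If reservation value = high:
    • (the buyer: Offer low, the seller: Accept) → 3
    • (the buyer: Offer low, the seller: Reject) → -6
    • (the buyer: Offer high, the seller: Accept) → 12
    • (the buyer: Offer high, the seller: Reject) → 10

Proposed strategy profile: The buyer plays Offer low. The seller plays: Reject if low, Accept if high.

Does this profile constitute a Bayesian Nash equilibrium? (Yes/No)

The buyer plays Offer low: E[Offer low] = 0.7·(-9) + 0.3·(-7) = -8.4; E[Offer high] = 4.3. Not best-responding. ✗
The seller (reservation value low), facing Offer low: Accept gives -8, Reject gives 6. Proposed Reject is best. ✓
The seller (reservation value high), facing Offer low: Accept gives 3, Reject gives -6. Proposed Accept is best. ✓

No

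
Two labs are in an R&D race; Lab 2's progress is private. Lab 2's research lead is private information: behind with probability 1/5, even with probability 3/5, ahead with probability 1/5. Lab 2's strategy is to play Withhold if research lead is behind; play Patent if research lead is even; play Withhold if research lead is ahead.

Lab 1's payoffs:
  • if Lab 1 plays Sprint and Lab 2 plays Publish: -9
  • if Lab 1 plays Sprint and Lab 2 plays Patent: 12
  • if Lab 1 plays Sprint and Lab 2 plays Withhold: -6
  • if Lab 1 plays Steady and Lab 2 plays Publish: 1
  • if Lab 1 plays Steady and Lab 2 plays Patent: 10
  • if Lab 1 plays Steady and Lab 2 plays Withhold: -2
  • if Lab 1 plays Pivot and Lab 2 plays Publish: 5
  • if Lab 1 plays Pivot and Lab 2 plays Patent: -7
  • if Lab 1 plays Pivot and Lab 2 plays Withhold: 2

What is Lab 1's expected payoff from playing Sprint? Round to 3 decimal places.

Take the expectation over Lab 2's research lead, weighting each type's action by its prior probability.
E[Sprint] = 1/5·(-6) + 3/5·12 + 1/5·(-6) = (-6/5) + 36/5 + (-6/5) = 24/5

4.800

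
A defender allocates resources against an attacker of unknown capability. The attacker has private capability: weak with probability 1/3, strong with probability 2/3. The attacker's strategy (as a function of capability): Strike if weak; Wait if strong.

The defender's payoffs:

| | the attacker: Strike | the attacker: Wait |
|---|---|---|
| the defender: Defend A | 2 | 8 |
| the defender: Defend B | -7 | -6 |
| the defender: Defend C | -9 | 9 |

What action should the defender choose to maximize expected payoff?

E[Defend A] = 1/3·(2) + 2/3·(8) = 6
E[Defend B] = 1/3·(-7) + 2/3·(-6) = -19/3
E[Defend C] = 1/3·(-9) + 2/3·(9) = 3
Best response: Defend A (6 is the largest).

Defend A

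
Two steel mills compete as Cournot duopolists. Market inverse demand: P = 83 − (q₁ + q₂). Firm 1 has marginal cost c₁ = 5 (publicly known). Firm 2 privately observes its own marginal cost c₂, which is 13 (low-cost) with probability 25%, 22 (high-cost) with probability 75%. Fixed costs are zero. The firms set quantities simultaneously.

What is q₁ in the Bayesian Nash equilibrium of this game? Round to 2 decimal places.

30.92

Type-c best response for Firm 2: q₂(c) = (83 − c)/2 − q₁/2.
Firm 1 maximizes expected profit; its first-order condition is 83 − 2q₁ − E[q₂] − 5 = 0.
Substituting E[q₂] and solving: E[c₂] = 19.75, so q₁ = (83 − 2·5 + 19.75)/3 = 30.9167.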